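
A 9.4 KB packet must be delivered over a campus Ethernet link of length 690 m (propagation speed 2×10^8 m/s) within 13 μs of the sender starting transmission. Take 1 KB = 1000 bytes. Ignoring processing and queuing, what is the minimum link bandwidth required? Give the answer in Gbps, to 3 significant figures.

7.87 Gbps

L = 75200 bits.
Propagation delay = 690 / 200000000 = 3.45 μs.
Transmission budget = 13 − 3.45 = 9.55 μs.
R ≥ L / t_tx = 75200 bits / 9.55e-06 s = 7.87 Gbps.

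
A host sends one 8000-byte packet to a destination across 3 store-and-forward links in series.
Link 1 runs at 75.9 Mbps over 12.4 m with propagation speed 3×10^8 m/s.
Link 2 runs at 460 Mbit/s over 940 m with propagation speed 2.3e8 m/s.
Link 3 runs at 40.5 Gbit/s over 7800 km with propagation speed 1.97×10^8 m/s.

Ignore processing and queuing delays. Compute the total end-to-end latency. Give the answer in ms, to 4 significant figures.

L = 8000 × 8 = 64000 bits.
Transmission delays (L/R per hop): 0.843215, 0.13913, 0.00158025 ms; sum = 0.983925 ms.
Propagation delays (d/s per hop): 4.13333e-05, 0.00408696, 39.5939 ms; sum = 39.598 ms.
End-to-end = 40.58 ms.

40.58 ms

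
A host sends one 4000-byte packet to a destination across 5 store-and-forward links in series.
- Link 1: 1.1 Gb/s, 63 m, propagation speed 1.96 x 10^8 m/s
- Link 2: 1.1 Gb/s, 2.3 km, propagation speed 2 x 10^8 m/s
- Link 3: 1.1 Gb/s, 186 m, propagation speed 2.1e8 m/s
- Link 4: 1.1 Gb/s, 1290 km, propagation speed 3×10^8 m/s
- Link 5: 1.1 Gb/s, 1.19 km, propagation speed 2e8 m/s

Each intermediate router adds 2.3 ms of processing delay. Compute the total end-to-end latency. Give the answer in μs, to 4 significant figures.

L = 4000 × 8 = 32000 bits.
Transmission delay per hop = L/R = 32000/1100000000 = 29.0909 μs; 5 hops → 145.455 μs.
Propagation delays (d/s per hop): 0.321429, 11.5, 0.885714, 4300, 5.95 μs; sum = 4318.66 μs.
Processing at 4 router(s): 4 × 2.3 ms = 9200 μs.
End-to-end = 13660 μs.

13660 μs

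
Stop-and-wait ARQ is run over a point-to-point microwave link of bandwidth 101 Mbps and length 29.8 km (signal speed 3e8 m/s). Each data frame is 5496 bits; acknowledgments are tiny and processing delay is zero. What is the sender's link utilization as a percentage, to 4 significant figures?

21.50 %

t_tx = L/R = 5496/101000000 = 5.44158e-05 s.
t_prop = 29800/300000000 = 9.93333e-05 s; RTT = 0.000198667 s.
Cycle = t_tx + RTT = 0.000253083 s.
Utilization = t_tx / cycle = 5.44158e-05/0.000253083 = 21.50 %.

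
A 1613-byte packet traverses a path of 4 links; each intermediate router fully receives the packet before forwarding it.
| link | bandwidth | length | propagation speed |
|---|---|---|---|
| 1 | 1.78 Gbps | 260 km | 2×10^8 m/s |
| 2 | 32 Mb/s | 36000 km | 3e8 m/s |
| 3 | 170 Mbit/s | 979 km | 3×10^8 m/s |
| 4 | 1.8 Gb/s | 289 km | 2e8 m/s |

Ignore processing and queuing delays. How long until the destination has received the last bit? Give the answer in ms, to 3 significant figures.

127 ms

L = 1613 × 8 = 12904 bits.
Transmission delays (L/R per hop): 0.00724944, 0.40325, 0.0759059, 0.00716889 ms; sum = 0.493574 ms.
Propagation delays (d/s per hop): 1.3, 120, 3.26333, 1.445 ms; sum = 126.008 ms.
End-to-end = 127 ms.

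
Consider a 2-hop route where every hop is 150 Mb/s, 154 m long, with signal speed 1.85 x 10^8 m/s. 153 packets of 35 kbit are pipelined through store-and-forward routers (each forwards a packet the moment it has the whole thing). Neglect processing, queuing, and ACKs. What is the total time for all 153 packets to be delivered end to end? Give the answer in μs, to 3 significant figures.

35900 μs

Per-hop transmission t_tx = L/R = 35000/150000000 = 233.333 μs.
Per-hop propagation t_prop = 154/185000000 = 0.832432 μs.
Pipeline fill: first packet needs 2·t_tx to clear all hops; remaining 152 packets each add one t_tx.
Total = (2+153-1)·t_tx + 2·t_prop = 154·233.333 + 2·0.832432 = 35900 μs.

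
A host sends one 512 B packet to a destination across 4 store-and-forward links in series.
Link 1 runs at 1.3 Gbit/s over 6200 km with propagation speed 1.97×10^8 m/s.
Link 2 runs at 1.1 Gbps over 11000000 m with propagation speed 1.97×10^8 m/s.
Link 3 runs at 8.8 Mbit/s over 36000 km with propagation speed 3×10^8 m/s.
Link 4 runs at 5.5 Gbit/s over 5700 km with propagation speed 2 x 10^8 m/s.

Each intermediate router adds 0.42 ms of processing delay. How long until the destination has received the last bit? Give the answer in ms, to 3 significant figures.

238 ms

L = 512 × 8 = 4096 bits.
Transmission delays (L/R per hop): 0.00315077, 0.00372364, 0.465455, 0.000744727 ms; sum = 0.473074 ms.
Propagation delays (d/s per hop): 31.4721, 55.8376, 120, 28.5 ms; sum = 235.81 ms.
Processing at 3 router(s): 3 × 0.42 ms = 1.26 ms.
End-to-end = 238 ms.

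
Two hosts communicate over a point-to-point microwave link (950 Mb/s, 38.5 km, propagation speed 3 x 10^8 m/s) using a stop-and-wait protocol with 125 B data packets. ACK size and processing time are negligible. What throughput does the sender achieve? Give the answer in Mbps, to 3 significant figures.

3.88 Mbps

t_tx = L/R = 1000/950000000 = 1.05263e-06 s.
t_prop = 38500/300000000 = 0.000128333 s; RTT = 0.000256667 s.
Cycle = t_tx + RTT = 0.000257719 s.
Throughput = L / cycle = 1000 / 0.000257719 = 3.88 Mbps.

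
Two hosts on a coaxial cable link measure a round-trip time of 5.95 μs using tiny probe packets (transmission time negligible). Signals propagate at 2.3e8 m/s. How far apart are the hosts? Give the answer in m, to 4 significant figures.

684.3 m

One-way propagation = RTT/2 = 2.975 μs.
d = s × t = 2.3e+08 × 2.975e-06 = 684.3 m.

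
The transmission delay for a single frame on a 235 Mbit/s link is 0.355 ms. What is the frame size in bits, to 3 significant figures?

83400 bits

L = R × t_tx = 235000000 b/s × 0.000355 s = 83425 bits.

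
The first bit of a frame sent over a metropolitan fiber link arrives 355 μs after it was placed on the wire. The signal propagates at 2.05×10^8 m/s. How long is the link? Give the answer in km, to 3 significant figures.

72.8 km

d = s × t_prop = 2.05e+08 × 0.000355 = 72.8 km.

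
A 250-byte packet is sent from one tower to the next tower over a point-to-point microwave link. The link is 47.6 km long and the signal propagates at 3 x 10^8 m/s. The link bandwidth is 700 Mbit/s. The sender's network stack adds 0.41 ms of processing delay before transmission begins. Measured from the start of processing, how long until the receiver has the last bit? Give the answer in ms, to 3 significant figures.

L = 250 × 8 = 2000 bits.
Transmission delay = L/R = 2000 / 700000000 = 0.00285714 ms.
Propagation delay = d/s = 47600 m / 300000000 m/s = 0.158667 ms.
Plus processing delay 0.41 ms = 0.41 ms.
Total = 0.572 ms.

0.572 ms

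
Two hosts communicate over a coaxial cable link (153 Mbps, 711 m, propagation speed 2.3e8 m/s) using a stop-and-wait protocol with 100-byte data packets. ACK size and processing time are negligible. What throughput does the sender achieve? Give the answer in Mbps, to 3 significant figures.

t_tx = L/R = 800/153000000 = 5.22876e-06 s.
t_prop = 711/2.3e+08 = 3.0913e-06 s; RTT = 6.18261e-06 s.
Cycle = t_tx + RTT = 1.14114e-05 s.
Throughput = L / cycle = 800 / 1.14114e-05 = 70.1 Mbps.

70.1 Mbps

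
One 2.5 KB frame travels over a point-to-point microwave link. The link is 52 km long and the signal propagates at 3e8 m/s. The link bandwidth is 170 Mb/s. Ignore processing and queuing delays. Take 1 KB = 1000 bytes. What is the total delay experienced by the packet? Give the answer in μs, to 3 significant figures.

291 μs

L = 20000 bits.
Transmission delay = L/R = 20000 / 170000000 = 117.647 μs.
Propagation delay = d/s = 52000 m / 300000000 m/s = 173.333 μs.
Total = 291 μs.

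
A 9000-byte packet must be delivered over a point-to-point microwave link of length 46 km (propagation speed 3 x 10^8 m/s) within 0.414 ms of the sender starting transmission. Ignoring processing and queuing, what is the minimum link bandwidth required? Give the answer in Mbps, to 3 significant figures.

276 Mbps

L = 72000 bits.
Propagation delay = 46000 / 300000000 = 0.153333 ms.
Transmission budget = 0.414 − 0.153333 = 0.260667 ms.
R ≥ L / t_tx = 72000 bits / 0.000260667 s = 276 Mbps.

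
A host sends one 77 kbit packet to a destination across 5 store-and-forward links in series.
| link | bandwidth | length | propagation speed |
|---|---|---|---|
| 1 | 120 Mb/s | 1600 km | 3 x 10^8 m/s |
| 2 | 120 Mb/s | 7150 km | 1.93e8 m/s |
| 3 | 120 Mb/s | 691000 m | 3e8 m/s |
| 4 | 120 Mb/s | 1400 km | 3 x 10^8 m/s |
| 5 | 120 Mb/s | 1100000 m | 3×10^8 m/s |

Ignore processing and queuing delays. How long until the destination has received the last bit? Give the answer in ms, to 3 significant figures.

L = 77000 bits.
Transmission delay per hop = L/R = 77000/120000000 = 0.641667 ms; 5 hops → 3.20833 ms.
Propagation delays (d/s per hop): 5.33333, 37.0466, 2.30333, 4.66667, 3.66667 ms; sum = 53.0166 ms.
End-to-end = 56.2 ms.

56.2 ms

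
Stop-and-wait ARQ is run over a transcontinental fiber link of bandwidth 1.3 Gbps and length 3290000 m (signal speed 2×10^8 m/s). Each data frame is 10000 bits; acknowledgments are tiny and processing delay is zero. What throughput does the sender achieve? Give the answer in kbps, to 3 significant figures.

304 kbps

t_tx = L/R = 10000/1300000000 = 7.69231e-06 s.
t_prop = 3290000/200000000 = 0.01645 s; RTT = 0.0329 s.
Cycle = t_tx + RTT = 0.0329077 s.
Throughput = L / cycle = 10000 / 0.0329077 = 304 kbps.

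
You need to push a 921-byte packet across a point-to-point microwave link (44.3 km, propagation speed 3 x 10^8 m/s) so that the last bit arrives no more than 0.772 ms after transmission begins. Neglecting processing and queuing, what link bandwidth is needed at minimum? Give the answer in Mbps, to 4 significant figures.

11.80 Mbps

L = 7368 bits.
Propagation delay = 44300 / 300000000 = 0.147667 ms.
Transmission budget = 0.772 − 0.147667 = 0.624333 ms.
R ≥ L / t_tx = 7368 bits / 0.000624333 s = 11.80 Mbps.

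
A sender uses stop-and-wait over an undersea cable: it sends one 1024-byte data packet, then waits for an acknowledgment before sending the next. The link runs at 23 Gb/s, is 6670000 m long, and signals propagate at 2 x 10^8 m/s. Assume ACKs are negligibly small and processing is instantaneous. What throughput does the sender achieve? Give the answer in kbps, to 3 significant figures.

t_tx = L/R = 8192/23000000000 = 3.56174e-07 s.
t_prop = 6670000/200000000 = 0.03335 s; RTT = 0.0667 s.
Cycle = t_tx + RTT = 0.0667004 s.
Throughput = L / cycle = 8192 / 0.0667004 = 123 kbps.

123 kbps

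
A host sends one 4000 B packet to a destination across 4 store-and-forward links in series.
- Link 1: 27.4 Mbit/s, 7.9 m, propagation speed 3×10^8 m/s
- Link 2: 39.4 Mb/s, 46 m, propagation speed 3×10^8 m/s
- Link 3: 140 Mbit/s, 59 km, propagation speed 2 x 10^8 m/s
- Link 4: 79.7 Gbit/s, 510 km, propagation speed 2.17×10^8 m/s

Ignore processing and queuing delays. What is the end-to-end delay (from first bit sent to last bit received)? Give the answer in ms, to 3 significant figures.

4.85 ms

L = 4000 × 8 = 32000 bits.
Transmission delays (L/R per hop): 1.16788, 0.812183, 0.228571, 0.000401506 ms; sum = 2.20904 ms.
Propagation delays (d/s per hop): 2.63333e-05, 0.000153333, 0.295, 2.35023 ms; sum = 2.64541 ms.
End-to-end = 4.85 ms.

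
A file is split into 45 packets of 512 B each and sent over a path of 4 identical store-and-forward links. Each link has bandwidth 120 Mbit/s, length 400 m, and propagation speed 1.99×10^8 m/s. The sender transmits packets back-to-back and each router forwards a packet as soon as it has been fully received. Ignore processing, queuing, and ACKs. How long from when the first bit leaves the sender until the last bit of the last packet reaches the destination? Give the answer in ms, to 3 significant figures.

Per-hop transmission t_tx = L/R = 4096/120000000 = 0.0341333 ms.
Per-hop propagation t_prop = 400/199000000 = 0.00201005 ms.
Pipeline fill: first packet needs 4·t_tx to clear all hops; remaining 44 packets each add one t_tx.
Total = (4+45-1)·t_tx + 4·t_prop = 48·0.0341333 + 4·0.00201005 = 1.65 ms.

1.65 ms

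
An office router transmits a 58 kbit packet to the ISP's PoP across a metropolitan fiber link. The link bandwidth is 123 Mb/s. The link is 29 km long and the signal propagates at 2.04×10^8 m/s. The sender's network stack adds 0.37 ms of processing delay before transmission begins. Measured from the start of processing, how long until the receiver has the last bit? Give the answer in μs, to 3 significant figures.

L = 58000 bits.
Transmission delay = L/R = 58000 / 123000000 = 471.545 μs.
Propagation delay = d/s = 29000 m / 204000000 m/s = 142.157 μs.
Plus processing delay 0.37 ms = 370 μs.
Total = 984 μs.

984 μs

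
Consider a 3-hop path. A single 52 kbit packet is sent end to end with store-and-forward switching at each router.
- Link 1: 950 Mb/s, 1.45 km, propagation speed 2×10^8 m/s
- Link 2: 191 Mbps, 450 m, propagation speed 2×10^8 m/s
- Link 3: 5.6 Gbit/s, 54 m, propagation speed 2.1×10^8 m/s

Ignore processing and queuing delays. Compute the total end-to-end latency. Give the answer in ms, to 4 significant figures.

0.3460 ms

L = 52000 bits.
Transmission delays (L/R per hop): 0.0547368, 0.272251, 0.00928571 ms; sum = 0.336274 ms.
Propagation delays (d/s per hop): 0.00725, 0.00225, 0.000257143 ms; sum = 0.00975714 ms.
End-to-end = 0.3460 ms.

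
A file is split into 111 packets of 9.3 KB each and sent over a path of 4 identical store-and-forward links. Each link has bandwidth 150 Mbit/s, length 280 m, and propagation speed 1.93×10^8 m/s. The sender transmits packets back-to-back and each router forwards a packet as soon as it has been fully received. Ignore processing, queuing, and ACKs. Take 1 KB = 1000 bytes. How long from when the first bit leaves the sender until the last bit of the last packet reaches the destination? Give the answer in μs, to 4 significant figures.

56550 μs

Per-hop transmission t_tx = L/R = 74400/150000000 = 496 μs.
Per-hop propagation t_prop = 280/193000000 = 1.45078 μs.
Pipeline fill: first packet needs 4·t_tx to clear all hops; remaining 110 packets each add one t_tx.
Total = (4+111-1)·t_tx + 4·t_prop = 114·496 + 4·1.45078 = 56550 μs.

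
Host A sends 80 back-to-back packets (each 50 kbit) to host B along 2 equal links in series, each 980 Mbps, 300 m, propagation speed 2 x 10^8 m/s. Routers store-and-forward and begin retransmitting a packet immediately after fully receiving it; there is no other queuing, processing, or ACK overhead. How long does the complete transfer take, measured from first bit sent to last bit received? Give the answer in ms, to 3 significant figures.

4.14 ms

Per-hop transmission t_tx = L/R = 50000/980000000 = 0.0510204 ms.
Per-hop propagation t_prop = 300/200000000 = 0.0015 ms.
Pipeline fill: first packet needs 2·t_tx to clear all hops; remaining 79 packets each add one t_tx.
Total = (2+80-1)·t_tx + 2·t_prop = 81·0.0510204 + 2·0.0015 = 4.14 ms.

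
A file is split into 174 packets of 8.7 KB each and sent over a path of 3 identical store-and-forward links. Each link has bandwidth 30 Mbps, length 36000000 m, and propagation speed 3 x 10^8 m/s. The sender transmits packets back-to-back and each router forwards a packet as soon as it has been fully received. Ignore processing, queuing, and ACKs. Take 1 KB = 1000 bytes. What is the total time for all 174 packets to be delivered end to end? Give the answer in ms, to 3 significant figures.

768 ms

Per-hop transmission t_tx = L/R = 69600/30000000 = 2.32 ms.
Per-hop propagation t_prop = 36000000/300000000 = 120 ms.
Pipeline fill: first packet needs 3·t_tx to clear all hops; remaining 173 packets each add one t_tx.
Total = (3+174-1)·t_tx + 3·t_prop = 176·2.32 + 3·120 = 768 ms.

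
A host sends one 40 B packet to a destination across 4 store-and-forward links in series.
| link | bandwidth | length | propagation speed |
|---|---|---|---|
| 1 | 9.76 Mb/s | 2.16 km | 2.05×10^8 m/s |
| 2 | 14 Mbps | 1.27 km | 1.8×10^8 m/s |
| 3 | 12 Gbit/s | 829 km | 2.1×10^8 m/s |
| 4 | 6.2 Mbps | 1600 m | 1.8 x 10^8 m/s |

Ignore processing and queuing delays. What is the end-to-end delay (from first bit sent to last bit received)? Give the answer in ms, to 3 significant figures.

L = 40 × 8 = 320 bits.
Transmission delays (L/R per hop): 0.0327869, 0.0228571, 2.66667e-05, 0.0516129 ms; sum = 0.107284 ms.
Propagation delays (d/s per hop): 0.0105366, 0.00705556, 3.94762, 0.00888889 ms; sum = 3.9741 ms.
End-to-end = 4.08 ms.

4.08 ms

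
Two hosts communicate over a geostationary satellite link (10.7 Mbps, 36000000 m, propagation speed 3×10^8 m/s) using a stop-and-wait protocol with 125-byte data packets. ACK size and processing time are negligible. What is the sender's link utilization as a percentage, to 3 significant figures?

t_tx = L/R = 1000/10700000 = 9.34579e-05 s.
t_prop = 36000000/300000000 = 0.12 s; RTT = 0.24 s.
Cycle = t_tx + RTT = 0.240093 s.
Utilization = t_tx / cycle = 9.34579e-05/0.240093 = 0.0389 %.

0.0389 %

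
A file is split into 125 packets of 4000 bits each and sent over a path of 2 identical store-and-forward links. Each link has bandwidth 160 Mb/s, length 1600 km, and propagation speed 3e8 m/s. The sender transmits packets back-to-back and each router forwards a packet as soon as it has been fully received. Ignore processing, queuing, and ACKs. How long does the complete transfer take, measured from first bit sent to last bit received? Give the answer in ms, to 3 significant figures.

Per-hop transmission t_tx = L/R = 4000/160000000 = 0.025 ms.
Per-hop propagation t_prop = 1600000/300000000 = 5.33333 ms.
Pipeline fill: first packet needs 2·t_tx to clear all hops; remaining 124 packets each add one t_tx.
Total = (2+125-1)·t_tx + 2·t_prop = 126·0.025 + 2·5.33333 = 13.8 ms.

13.8 ms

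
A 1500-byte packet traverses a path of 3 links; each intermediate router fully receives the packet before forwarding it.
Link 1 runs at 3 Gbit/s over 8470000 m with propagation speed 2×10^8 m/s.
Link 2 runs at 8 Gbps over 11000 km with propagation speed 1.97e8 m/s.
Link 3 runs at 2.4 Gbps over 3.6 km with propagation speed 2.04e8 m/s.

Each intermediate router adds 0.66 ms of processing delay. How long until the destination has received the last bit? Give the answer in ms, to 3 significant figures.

L = 1500 × 8 = 12000 bits.
Transmission delays (L/R per hop): 0.004, 0.0015, 0.005 ms; sum = 0.0105 ms.
Propagation delays (d/s per hop): 42.35, 55.8376, 0.0176471 ms; sum = 98.2052 ms.
Processing at 2 router(s): 2 × 0.66 ms = 1.32 ms.
End-to-end = 99.5 ms.

99.5 ms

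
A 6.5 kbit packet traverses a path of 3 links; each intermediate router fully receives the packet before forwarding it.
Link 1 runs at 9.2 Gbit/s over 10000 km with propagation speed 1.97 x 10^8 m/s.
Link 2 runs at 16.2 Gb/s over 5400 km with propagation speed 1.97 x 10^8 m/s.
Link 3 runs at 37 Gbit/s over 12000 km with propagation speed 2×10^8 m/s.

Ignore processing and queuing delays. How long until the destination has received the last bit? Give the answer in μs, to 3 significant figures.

138000 μs

L = 6500 bits.
Transmission delays (L/R per hop): 0.706522, 0.401235, 0.175676 μs; sum = 1.28343 μs.
Propagation delays (d/s per hop): 50761.4, 27411.2, 60000 μs; sum = 138173 μs.
End-to-end = 138000 μs.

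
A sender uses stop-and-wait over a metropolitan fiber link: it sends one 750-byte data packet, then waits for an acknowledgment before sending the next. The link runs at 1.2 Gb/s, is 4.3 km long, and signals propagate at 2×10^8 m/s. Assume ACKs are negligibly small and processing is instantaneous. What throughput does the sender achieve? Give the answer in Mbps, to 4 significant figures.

125.0 Mbps

t_tx = L/R = 6000/1200000000 = 5e-06 s.
t_prop = 4300/200000000 = 2.15e-05 s; RTT = 4.3e-05 s.
Cycle = t_tx + RTT = 4.8e-05 s.
Throughput = L / cycle = 6000 / 4.8e-05 = 125.0 Mbps.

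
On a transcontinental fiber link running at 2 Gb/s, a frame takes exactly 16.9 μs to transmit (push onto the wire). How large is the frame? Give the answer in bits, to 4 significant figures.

L = R × t_tx = 2000000000 b/s × 1.69e-05 s = 33800 bits.

33800 bits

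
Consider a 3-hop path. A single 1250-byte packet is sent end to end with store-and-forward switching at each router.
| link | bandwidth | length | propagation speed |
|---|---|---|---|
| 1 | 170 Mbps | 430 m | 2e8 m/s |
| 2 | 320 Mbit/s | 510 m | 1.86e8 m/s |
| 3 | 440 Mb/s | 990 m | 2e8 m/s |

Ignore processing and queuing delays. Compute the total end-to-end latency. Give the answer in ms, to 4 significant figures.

L = 1250 × 8 = 10000 bits.
Transmission delays (L/R per hop): 0.0588235, 0.03125, 0.0227273 ms; sum = 0.112801 ms.
Propagation delays (d/s per hop): 0.00215, 0.00274194, 0.00495 ms; sum = 0.00984194 ms.
End-to-end = 0.1226 ms.

0.1226 ms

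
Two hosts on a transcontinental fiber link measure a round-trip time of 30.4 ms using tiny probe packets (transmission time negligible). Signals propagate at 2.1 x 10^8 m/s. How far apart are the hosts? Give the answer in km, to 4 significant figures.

3192 km

One-way propagation = RTT/2 = 15.2 ms.
d = s × t = 210000000 × 0.0152 = 3192 km.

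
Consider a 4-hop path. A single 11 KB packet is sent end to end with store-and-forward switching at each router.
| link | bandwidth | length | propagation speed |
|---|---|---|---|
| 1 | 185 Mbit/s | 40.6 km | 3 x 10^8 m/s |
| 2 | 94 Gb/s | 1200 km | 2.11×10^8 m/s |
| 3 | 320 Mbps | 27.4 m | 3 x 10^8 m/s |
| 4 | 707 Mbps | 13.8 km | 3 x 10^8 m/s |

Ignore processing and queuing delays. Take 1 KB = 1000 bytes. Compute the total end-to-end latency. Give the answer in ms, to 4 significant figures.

L = 88000 bits.
Transmission delays (L/R per hop): 0.475676, 0.00093617, 0.275, 0.12447 ms; sum = 0.876081 ms.
Propagation delays (d/s per hop): 0.135333, 5.6872, 9.13333e-05, 0.046 ms; sum = 5.86863 ms.
End-to-end = 6.745 ms.

6.745 ms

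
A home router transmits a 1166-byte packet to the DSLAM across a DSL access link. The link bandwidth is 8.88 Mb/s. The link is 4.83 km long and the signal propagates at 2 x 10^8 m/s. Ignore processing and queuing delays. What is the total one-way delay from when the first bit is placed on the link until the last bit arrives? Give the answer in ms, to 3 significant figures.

L = 1166 × 8 = 9328 bits.
Transmission delay = L/R = 9328 / 8880000 = 1.05045 ms.
Propagation delay = d/s = 4830 m / 200000000 m/s = 0.02415 ms.
Total = 1.07 ms.

1.07 ms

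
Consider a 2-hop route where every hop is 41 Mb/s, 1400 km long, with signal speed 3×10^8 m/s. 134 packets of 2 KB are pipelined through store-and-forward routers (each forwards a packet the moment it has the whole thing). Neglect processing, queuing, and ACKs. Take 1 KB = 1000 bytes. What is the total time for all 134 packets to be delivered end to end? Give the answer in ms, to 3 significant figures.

62.0 ms

Per-hop transmission t_tx = L/R = 16000/41000000 = 0.390244 ms.
Per-hop propagation t_prop = 1400000/300000000 = 4.66667 ms.
Pipeline fill: first packet needs 2·t_tx to clear all hops; remaining 133 packets each add one t_tx.
Total = (2+134-1)·t_tx + 2·t_prop = 135·0.390244 + 2·4.66667 = 62.0 ms.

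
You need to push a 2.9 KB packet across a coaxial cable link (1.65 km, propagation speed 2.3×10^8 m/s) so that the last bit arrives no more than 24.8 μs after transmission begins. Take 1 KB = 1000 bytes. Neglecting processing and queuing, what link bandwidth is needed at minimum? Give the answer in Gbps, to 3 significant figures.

1.32 Gbps

L = 23200 bits.
Propagation delay = 1650 / 2.3e+08 = 7.17391 μs.
Transmission budget = 24.8 − 7.17391 = 17.6261 μs.
R ≥ L / t_tx = 23200 bits / 1.76261e-05 s = 1.32 Gbps.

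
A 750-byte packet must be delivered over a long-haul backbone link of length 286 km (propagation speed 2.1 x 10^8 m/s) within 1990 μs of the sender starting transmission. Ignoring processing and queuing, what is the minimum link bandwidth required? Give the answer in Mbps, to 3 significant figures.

L = 6000 bits.
Propagation delay = 286000 / 210000000 = 1361.9 μs.
Transmission budget = 1990 − 1361.9 = 628.095 μs.
R ≥ L / t_tx = 6000 bits / 0.000628095 s = 9.55 Mbps.

9.55 Mbps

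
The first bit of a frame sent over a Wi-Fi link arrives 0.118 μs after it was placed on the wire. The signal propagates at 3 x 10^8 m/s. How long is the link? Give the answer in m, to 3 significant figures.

35.4 m

d = s × t_prop = 300000000 × 1.18e-07 = 35.4 m.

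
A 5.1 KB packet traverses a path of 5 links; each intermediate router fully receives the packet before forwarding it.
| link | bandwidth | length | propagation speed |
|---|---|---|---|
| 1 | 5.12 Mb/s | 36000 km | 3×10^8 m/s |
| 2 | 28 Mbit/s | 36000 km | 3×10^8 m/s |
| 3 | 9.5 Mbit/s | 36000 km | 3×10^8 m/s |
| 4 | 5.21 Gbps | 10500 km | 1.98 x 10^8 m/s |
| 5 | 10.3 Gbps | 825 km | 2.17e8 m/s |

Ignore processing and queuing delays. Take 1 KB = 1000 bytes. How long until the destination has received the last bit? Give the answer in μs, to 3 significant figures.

431000 μs

L = 40800 bits.
Transmission delays (L/R per hop): 7968.75, 1457.14, 4294.74, 7.83109, 3.96117 μs; sum = 13732.4 μs.
Propagation delays (d/s per hop): 120000, 120000, 120000, 53030.3, 3801.84 μs; sum = 416832 μs.
End-to-end = 431000 μs.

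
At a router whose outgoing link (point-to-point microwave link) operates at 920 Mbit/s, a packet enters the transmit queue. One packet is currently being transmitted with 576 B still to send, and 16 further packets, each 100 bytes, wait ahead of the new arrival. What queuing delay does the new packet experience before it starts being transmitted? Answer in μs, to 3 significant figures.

Each queued packet: L/R = 800/920000000 = 0.869565 μs.
16 queued → 13.913 μs.
Plus remaining 4608 bits of current packet: 5.0087 μs.
Queuing delay = 18.9 μs.

18.9 μs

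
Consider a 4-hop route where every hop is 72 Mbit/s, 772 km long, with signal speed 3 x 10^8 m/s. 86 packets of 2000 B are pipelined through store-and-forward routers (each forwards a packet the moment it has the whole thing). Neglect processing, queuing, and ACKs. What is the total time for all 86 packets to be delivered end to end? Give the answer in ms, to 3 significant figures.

Per-hop transmission t_tx = L/R = 16000/72000000 = 0.222222 ms.
Per-hop propagation t_prop = 772000/300000000 = 2.57333 ms.
Pipeline fill: first packet needs 4·t_tx to clear all hops; remaining 85 packets each add one t_tx.
Total = (4+86-1)·t_tx + 4·t_prop = 89·0.222222 + 4·2.57333 = 30.1 ms.

30.1 ms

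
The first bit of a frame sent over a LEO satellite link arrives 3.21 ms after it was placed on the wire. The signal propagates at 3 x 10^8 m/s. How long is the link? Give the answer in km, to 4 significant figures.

963.0 km

d = s × t_prop = 300000000 × 0.00321 = 963.0 km.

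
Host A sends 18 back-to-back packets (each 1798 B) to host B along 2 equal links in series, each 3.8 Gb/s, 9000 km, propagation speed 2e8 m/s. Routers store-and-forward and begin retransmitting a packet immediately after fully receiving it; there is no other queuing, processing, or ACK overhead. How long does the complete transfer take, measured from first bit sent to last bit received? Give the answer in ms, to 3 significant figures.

Per-hop transmission t_tx = L/R = 14384/3800000000 = 0.00378526 ms.
Per-hop propagation t_prop = 9000000/200000000 = 45 ms.
Pipeline fill: first packet needs 2·t_tx to clear all hops; remaining 17 packets each add one t_tx.
Total = (2+18-1)·t_tx + 2·t_prop = 19·0.00378526 + 2·45 = 90.1 ms.

90.1 ms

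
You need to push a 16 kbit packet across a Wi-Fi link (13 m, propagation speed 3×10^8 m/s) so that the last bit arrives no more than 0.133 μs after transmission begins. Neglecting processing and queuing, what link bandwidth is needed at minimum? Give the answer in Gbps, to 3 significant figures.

Propagation delay = 13 / 300000000 = 0.0433333 μs.
Transmission budget = 0.133 − 0.0433333 = 0.0896667 μs.
R ≥ L / t_tx = 16000 bits / 8.96667e-08 s = 178 Gbps.

178 Gbps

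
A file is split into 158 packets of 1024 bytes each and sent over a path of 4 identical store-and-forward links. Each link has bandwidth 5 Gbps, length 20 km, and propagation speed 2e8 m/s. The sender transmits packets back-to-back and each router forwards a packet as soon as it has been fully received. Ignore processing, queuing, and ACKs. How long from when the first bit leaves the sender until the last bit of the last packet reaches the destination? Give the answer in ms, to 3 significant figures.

0.664 ms

Per-hop transmission t_tx = L/R = 8192/5000000000 = 0.0016384 ms.
Per-hop propagation t_prop = 20000/200000000 = 0.1 ms.
Pipeline fill: first packet needs 4·t_tx to clear all hops; remaining 157 packets each add one t_tx.
Total = (4+158-1)·t_tx + 4·t_prop = 161·0.0016384 + 4·0.1 = 0.664 ms.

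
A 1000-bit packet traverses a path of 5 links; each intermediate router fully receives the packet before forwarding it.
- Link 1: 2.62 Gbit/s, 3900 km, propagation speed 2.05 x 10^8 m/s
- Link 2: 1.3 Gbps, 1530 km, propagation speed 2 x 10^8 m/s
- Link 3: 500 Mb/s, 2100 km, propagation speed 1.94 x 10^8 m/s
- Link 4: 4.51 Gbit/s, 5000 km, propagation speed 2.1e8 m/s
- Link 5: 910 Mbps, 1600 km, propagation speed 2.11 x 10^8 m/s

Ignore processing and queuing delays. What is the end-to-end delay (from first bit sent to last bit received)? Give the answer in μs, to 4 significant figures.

68900 μs

Transmission delays (L/R per hop): 0.381679, 0.769231, 2, 0.221729, 1.0989 μs; sum = 4.47154 μs.
Propagation delays (d/s per hop): 19024.4, 7650, 10824.7, 23809.5, 7582.94 μs; sum = 68891.6 μs.
End-to-end = 68900 μs.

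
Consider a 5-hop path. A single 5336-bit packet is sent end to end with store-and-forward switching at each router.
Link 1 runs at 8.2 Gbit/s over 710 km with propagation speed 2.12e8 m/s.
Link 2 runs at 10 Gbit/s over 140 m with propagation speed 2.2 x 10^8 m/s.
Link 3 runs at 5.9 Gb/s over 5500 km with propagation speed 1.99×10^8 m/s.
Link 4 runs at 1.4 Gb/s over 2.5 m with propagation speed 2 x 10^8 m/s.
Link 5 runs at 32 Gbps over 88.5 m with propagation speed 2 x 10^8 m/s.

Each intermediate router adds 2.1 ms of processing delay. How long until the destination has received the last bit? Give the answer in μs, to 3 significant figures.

39400 μs

Transmission delays (L/R per hop): 0.650732, 0.5336, 0.904407, 3.81143, 0.16675 μs; sum = 6.06692 μs.
Propagation delays (d/s per hop): 3349.06, 0.636364, 27638.2, 0.0125, 0.4425 μs; sum = 30988.3 μs.
Processing at 4 router(s): 4 × 2.1 ms = 8400 μs.
End-to-end = 39400 μs.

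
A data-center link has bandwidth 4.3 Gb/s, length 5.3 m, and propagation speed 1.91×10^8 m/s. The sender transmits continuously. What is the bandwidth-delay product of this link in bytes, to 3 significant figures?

14.9 bytes

Propagation delay = 5.3 / 191000000 = 2.77487e-08 s.
BDP = R × t_prop = 4300000000 × 2.77487e-08 = 119.319 bits.
In bytes: 119.319/8 = 14.9 bytes.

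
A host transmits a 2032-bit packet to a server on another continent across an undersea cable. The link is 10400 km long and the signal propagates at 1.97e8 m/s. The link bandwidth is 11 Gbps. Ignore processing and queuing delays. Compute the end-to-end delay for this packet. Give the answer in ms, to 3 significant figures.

Transmission delay = L/R = 2032 / 11000000000 = 0.000184727 ms.
Propagation delay = d/s = 10400000 m / 197000000 m/s = 52.7919 ms.
Total = 52.8 ms.

52.8 ms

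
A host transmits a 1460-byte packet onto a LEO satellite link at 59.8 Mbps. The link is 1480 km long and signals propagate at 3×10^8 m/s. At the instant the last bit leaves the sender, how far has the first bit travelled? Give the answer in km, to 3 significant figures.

58.6 km

t_tx = L/R = 11680/59800000 = 0.000195318 s.
Distance = s × t_tx = 300000000 × 0.000195318 = 58.6 km.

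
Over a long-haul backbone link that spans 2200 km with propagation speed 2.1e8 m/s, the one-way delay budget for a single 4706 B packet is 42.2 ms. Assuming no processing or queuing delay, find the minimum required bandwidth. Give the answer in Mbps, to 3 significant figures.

L = 37648 bits.
Propagation delay = 2200000 / 210000000 = 10.4762 ms.
Transmission budget = 42.2 − 10.4762 = 31.7238 ms.
R ≥ L / t_tx = 37648 bits / 0.0317238 s = 1.19 Mbps.

1.19 Mbps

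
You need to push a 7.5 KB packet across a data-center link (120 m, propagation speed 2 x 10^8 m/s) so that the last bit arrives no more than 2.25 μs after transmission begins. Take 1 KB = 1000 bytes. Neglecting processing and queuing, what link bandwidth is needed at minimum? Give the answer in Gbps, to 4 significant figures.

36.36 Gbps

L = 60000 bits.
Propagation delay = 120 / 200000000 = 0.6 μs.
Transmission budget = 2.25 − 0.6 = 1.65 μs.
R ≥ L / t_tx = 60000 bits / 1.65e-06 s = 36.36 Gbps.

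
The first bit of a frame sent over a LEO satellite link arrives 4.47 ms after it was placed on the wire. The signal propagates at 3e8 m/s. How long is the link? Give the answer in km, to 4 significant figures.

d = s × t_prop = 300000000 × 0.00447 = 1341 km.

1341 km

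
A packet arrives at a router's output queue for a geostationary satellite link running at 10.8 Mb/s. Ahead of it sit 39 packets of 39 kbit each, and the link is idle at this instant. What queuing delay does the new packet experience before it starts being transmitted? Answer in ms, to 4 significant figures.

140.8 ms

Each queued packet: L/R = 39000/10800000 = 3.61111 ms.
39 queued → 140.833 ms.
Queuing delay = 140.8 ms.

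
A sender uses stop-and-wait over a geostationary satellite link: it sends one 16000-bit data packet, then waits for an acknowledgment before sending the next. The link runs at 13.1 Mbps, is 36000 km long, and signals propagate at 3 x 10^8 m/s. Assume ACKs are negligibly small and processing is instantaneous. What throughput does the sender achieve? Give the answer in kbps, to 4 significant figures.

t_tx = L/R = 16000/13100000 = 0.00122137 s.
t_prop = 36000000/300000000 = 0.12 s; RTT = 0.24 s.
Cycle = t_tx + RTT = 0.241221 s.
Throughput = L / cycle = 16000 / 0.241221 = 66.33 kbps.

66.33 kbps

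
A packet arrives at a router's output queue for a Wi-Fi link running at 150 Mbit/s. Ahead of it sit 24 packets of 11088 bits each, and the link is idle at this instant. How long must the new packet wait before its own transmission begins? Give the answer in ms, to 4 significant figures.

Each queued packet: L/R = 11088/150000000 = 0.07392 ms.
24 queued → 1.77408 ms.
Queuing delay = 1.774 ms.

1.774 ms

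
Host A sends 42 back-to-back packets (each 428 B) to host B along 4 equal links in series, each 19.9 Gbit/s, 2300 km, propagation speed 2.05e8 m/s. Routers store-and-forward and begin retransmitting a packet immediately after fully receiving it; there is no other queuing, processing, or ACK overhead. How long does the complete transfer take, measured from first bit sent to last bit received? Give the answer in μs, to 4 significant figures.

44890 μs

Per-hop transmission t_tx = L/R = 3424/19900000000 = 0.17206 μs.
Per-hop propagation t_prop = 2300000/2.05e+08 = 11219.5 μs.
Pipeline fill: first packet needs 4·t_tx to clear all hops; remaining 41 packets each add one t_tx.
Total = (4+42-1)·t_tx + 4·t_prop = 45·0.17206 + 4·11219.5 = 44890 μs.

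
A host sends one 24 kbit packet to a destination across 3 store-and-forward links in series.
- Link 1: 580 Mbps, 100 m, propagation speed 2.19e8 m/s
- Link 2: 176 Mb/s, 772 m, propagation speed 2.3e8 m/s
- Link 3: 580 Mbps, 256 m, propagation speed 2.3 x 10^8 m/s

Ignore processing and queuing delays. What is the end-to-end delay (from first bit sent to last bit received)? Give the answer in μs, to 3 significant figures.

224 μs

L = 24000 bits.
Transmission delays (L/R per hop): 41.3793, 136.364, 41.3793 μs; sum = 219.122 μs.
Propagation delays (d/s per hop): 0.456621, 3.35652, 1.11304 μs; sum = 4.92619 μs.
End-to-end = 224 μs.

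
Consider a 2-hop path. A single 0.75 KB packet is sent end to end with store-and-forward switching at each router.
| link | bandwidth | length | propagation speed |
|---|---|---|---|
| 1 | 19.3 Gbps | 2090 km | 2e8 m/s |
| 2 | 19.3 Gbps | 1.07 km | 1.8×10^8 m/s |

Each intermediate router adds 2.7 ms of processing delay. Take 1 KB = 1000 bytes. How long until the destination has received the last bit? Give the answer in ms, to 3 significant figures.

L = 6000 bits.
Transmission delay per hop = L/R = 6000/19300000000 = 0.000310881 ms; 2 hops → 0.000621762 ms.
Propagation delays (d/s per hop): 10.45, 0.00594444 ms; sum = 10.4559 ms.
Processing at 1 router(s): 1 × 2.7 ms = 2.7 ms.
End-to-end = 13.2 ms.

13.2 ms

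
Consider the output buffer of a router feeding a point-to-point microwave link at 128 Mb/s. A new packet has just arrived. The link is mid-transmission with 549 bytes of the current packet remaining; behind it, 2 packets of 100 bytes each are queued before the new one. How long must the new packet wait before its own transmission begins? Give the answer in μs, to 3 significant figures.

46.8 μs

Each queued packet: L/R = 800/128000000 = 6.25 μs.
2 queued → 12.5 μs.
Plus remaining 4392 bits of current packet: 34.3125 μs.
Queuing delay = 46.8 μs.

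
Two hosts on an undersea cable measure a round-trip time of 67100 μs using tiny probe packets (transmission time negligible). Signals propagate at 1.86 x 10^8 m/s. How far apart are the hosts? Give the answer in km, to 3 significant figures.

6240 km

One-way propagation = RTT/2 = 33550 μs.
d = s × t = 186000000 × 0.03355 = 6240 km.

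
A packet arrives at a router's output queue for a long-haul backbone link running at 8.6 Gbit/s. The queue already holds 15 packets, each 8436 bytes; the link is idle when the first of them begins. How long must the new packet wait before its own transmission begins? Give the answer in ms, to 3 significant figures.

Each queued packet: L/R = 67488/8600000000 = 0.00784744 ms.
15 queued → 0.117712 ms.
Queuing delay = 0.118 ms.

0.118 ms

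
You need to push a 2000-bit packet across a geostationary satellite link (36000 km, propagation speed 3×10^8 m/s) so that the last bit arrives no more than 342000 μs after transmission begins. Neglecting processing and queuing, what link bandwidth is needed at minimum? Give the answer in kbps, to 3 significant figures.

Propagation delay = 36000000 / 300000000 = 120000 μs.
Transmission budget = 342000 − 120000 = 222000 μs.
R ≥ L / t_tx = 2000 bits / 0.222 s = 9.01 kbps.

9.01 kbps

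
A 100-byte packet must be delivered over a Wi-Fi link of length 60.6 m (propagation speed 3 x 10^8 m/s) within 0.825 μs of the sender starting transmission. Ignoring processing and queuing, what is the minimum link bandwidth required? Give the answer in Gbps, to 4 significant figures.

1.284 Gbps

L = 800 bits.
Propagation delay = 60.6 / 300000000 = 0.202 μs.
Transmission budget = 0.825 − 0.202 = 0.623 μs.
R ≥ L / t_tx = 800 bits / 6.23e-07 s = 1.284 Gbps.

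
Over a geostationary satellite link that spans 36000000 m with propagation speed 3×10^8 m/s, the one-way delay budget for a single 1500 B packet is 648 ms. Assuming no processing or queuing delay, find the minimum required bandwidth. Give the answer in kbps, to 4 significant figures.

22.73 kbps

L = 12000 bits.
Propagation delay = 36000000 / 300000000 = 120 ms.
Transmission budget = 648 − 120 = 528 ms.
R ≥ L / t_tx = 12000 bits / 0.528 s = 22.73 kbps.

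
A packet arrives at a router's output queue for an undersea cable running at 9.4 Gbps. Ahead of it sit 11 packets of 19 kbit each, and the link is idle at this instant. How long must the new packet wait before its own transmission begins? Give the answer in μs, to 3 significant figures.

Each queued packet: L/R = 19000/9400000000 = 2.02128 μs.
11 queued → 22.234 μs.
Queuing delay = 22.2 μs.

22.2 μs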